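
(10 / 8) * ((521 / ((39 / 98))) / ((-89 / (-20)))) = 1276450 / 3471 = 367.75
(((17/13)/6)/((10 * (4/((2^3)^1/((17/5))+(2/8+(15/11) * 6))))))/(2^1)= 2689/91520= 0.03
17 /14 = 1.21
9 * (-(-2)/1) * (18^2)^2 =1889568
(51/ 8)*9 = 459/ 8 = 57.38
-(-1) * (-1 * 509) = -509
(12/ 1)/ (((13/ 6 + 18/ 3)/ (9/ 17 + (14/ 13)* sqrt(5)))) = 648/ 833 + 144* sqrt(5)/ 91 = 4.32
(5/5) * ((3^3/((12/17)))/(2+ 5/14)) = 357/22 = 16.23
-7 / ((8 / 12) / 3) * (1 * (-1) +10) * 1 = -567 / 2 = -283.50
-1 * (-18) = 18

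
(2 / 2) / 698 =1 / 698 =0.00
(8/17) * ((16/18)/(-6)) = -32/459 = -0.07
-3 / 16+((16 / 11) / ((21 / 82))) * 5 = 104267 / 3696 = 28.21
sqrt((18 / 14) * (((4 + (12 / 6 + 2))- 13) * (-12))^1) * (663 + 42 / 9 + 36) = 4222 * sqrt(105) / 7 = 6180.38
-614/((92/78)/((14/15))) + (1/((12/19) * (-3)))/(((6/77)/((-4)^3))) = -162638/3105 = -52.38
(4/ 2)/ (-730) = -0.00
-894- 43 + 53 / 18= -16813 / 18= -934.06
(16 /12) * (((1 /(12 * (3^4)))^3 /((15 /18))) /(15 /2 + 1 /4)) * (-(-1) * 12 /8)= 1 /2965440780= 0.00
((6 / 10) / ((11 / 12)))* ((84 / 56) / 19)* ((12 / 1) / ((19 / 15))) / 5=1944 / 19855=0.10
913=913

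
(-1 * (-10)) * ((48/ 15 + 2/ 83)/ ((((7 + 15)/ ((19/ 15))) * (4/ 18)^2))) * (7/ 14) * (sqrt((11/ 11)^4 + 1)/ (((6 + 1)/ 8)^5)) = 51.82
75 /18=25 /6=4.17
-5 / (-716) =5 / 716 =0.01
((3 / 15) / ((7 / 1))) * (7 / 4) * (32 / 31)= 8 / 155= 0.05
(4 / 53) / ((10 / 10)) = 4 / 53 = 0.08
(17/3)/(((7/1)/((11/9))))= 0.99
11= 11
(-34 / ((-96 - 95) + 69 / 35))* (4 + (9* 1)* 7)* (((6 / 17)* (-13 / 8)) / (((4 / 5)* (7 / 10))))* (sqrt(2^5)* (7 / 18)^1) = -762125* sqrt(2) / 39696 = -27.15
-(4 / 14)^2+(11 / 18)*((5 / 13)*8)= 10312 / 5733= 1.80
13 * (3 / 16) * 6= 117 / 8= 14.62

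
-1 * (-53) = 53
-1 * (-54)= 54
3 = 3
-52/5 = -10.40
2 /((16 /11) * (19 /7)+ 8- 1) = 154 /843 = 0.18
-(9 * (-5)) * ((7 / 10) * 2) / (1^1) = 63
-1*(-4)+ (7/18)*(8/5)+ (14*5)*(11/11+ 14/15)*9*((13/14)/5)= 10387/45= 230.82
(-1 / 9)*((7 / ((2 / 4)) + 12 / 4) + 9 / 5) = -94 / 45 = -2.09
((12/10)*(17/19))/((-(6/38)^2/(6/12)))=-323/15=-21.53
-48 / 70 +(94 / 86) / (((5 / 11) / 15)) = 53253 / 1505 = 35.38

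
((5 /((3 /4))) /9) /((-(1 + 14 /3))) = -20 /153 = -0.13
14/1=14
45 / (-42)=-15 / 14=-1.07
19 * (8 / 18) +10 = 166 / 9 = 18.44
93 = 93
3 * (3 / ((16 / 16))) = 9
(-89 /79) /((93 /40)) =-3560 /7347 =-0.48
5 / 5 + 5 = 6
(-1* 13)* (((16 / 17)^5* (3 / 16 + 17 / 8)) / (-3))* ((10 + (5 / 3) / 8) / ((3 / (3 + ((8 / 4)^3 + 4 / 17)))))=184388771840 / 651714363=282.93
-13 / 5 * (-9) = 117 / 5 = 23.40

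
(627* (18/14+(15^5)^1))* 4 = 13331610072/7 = 1904515724.57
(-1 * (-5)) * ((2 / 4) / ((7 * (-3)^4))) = 0.00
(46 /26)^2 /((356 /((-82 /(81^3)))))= -21689 /15986808162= -0.00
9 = 9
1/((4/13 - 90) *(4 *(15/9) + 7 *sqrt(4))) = -39/72292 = -0.00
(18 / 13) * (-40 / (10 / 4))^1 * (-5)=1440 / 13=110.77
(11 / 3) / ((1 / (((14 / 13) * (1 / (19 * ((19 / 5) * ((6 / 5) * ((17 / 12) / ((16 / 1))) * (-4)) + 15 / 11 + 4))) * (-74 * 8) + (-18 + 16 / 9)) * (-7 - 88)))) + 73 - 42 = 8490849959 / 964899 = 8799.73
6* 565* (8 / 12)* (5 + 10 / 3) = 56500 / 3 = 18833.33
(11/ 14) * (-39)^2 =16731/ 14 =1195.07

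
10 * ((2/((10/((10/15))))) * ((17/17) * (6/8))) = 1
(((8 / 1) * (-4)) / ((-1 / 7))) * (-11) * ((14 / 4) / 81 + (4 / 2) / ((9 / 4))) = -186032 / 81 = -2296.69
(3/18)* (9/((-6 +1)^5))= -3/6250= -0.00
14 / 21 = 2 / 3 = 0.67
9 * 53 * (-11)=-5247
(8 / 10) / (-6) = -2 / 15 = -0.13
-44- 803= -847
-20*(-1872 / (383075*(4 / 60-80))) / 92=-5616 / 422562371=-0.00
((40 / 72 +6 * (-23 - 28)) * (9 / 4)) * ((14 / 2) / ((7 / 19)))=-13057.75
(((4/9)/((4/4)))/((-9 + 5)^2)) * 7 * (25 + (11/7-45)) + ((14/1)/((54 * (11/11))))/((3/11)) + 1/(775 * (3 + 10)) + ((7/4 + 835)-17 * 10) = 1083939187/1632150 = 664.12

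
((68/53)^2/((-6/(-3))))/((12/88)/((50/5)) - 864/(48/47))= -508640/522802653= -0.00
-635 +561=-74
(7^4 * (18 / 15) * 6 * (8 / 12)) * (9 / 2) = 259308 / 5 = 51861.60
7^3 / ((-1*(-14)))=49 / 2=24.50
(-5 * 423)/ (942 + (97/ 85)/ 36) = -6471900/ 2882617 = -2.25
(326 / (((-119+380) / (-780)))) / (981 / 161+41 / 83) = -141580985 / 957261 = -147.90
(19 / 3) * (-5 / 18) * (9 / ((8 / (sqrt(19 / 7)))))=-95 * sqrt(133) / 336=-3.26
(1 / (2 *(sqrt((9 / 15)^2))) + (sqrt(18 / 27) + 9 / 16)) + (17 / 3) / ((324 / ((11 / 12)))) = sqrt(6) / 3 + 4117 / 2916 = 2.23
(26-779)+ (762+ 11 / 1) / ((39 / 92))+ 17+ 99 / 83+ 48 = 3679433 / 3237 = 1136.68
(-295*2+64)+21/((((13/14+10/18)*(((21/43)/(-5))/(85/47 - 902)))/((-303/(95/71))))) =-4931516312372/166991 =-29531629.32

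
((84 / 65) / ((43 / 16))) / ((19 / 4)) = 5376 / 53105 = 0.10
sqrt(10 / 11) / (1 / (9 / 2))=9* sqrt(110) / 22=4.29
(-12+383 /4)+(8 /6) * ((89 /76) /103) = 1967141 /23484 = 83.77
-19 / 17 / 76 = -0.01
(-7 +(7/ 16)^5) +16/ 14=-42873967/ 7340032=-5.84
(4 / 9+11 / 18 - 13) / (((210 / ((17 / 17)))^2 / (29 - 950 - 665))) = 34099 / 79380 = 0.43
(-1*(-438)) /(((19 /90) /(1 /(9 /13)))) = 56940 /19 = 2996.84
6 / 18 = 0.33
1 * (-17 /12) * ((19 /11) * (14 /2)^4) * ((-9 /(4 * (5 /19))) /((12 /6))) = 25116.37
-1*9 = -9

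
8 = 8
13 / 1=13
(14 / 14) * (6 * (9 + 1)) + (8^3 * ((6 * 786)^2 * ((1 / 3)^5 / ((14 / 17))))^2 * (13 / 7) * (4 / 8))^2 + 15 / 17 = 5586522539802450831644106606970283 / 162002673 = 34484138047539813319278420.00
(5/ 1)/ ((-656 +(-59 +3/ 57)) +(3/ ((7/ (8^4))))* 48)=665/ 11111568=0.00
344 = 344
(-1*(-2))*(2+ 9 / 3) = 10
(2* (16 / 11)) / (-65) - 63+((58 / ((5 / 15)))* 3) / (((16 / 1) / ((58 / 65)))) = -97049 / 2860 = -33.93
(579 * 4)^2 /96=111747 /2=55873.50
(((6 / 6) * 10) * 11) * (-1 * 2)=-220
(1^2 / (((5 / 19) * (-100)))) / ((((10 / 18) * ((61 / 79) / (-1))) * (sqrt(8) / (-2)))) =-13509 * sqrt(2) / 305000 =-0.06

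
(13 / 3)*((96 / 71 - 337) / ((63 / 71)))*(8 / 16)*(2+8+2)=-619606 / 63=-9835.02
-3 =-3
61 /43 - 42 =-1745 /43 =-40.58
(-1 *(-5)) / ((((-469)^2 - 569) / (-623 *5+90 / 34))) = -132275 / 1864832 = -0.07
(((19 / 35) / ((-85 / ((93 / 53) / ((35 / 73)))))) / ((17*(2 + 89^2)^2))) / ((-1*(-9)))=-0.00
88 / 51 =1.73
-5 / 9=-0.56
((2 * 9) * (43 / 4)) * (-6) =-1161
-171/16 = -10.69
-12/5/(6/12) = -24/5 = -4.80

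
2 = 2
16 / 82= 8 / 41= 0.20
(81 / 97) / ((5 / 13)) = 1053 / 485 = 2.17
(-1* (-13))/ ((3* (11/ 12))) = 52/ 11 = 4.73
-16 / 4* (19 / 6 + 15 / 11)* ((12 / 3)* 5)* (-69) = 275080 / 11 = 25007.27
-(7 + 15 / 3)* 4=-48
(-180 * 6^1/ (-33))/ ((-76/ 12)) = -1080/ 209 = -5.17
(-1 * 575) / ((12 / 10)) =-2875 / 6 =-479.17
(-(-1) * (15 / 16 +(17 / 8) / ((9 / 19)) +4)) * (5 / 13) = 6785 / 1872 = 3.62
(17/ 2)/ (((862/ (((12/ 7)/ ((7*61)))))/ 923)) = 0.04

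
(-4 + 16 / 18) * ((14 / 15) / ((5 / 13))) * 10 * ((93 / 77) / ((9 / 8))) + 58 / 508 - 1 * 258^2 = -75413412637 / 1131570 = -66644.94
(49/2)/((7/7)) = 49/2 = 24.50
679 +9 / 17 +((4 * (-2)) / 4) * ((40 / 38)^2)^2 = 1500028192 / 2215457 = 677.07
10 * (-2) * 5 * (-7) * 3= 2100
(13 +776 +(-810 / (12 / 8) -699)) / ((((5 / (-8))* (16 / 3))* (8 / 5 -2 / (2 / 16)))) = -75 / 8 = -9.38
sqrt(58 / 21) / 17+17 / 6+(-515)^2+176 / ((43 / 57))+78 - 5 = sqrt(1218) / 357+68507807 / 258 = 265534.23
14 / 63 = 2 / 9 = 0.22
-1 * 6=-6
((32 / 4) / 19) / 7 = 8 / 133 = 0.06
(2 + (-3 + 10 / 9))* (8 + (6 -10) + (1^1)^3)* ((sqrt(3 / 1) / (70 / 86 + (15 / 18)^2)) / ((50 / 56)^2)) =134848* sqrt(3) / 291875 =0.80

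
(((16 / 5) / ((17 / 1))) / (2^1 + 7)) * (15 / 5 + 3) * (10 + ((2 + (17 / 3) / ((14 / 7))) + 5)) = 112 / 45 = 2.49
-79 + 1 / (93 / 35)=-78.62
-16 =-16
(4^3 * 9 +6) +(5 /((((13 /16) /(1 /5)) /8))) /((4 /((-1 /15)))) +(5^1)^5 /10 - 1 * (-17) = 355421 /390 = 911.34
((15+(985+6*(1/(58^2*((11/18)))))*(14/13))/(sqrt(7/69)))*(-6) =-776253678*sqrt(483)/841841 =-20265.03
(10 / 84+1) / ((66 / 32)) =376 / 693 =0.54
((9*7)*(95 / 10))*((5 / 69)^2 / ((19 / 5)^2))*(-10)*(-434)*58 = 550637500 / 10051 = 54784.35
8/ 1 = 8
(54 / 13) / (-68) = -27 / 442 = -0.06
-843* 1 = -843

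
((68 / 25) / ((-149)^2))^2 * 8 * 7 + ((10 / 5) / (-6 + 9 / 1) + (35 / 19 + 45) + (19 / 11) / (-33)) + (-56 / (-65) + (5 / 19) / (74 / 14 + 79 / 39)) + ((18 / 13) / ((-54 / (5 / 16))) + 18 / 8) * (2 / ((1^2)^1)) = 1941975739779683147751 / 36753436051254065000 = 52.84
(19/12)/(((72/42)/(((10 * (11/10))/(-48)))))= -0.21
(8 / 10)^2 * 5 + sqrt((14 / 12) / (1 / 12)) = 16 / 5 + sqrt(14) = 6.94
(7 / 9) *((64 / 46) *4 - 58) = -938 / 23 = -40.78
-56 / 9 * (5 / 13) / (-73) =280 / 8541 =0.03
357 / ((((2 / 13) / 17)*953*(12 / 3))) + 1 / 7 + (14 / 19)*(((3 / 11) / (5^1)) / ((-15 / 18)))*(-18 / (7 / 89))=6003332471 / 278847800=21.53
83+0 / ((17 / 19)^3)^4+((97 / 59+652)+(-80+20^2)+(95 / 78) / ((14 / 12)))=5678727 / 5369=1057.69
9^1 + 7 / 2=25 / 2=12.50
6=6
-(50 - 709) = 659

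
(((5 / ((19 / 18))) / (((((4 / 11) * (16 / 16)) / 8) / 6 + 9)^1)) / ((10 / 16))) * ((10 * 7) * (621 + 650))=74859.09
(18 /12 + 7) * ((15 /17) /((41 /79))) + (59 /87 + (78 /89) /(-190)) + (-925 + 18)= -53796103501 /60317970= -891.88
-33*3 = -99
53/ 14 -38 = -479/ 14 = -34.21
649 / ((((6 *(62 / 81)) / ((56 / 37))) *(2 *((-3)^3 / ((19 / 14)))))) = -12331 / 2294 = -5.38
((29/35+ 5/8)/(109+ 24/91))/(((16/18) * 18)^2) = 5291/101816320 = 0.00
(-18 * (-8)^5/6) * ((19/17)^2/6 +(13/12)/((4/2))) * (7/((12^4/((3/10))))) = 291256/39015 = 7.47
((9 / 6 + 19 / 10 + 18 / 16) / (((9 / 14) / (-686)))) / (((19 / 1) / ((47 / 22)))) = -20425307 / 37620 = -542.94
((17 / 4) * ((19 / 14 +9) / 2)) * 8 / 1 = 2465 / 14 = 176.07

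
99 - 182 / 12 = 503 / 6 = 83.83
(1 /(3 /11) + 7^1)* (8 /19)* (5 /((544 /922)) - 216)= -903152 /969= -932.05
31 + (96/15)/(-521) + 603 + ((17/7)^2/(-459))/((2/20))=633.86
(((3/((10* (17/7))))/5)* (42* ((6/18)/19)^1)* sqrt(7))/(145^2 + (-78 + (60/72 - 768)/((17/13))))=882* sqrt(7)/986458625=0.00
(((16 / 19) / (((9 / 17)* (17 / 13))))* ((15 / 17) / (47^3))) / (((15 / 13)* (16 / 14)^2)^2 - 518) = -210999880 / 10526586612535677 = -0.00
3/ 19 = 0.16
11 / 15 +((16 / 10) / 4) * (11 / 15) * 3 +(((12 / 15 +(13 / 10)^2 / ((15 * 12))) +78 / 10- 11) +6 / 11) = -45901 / 198000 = -0.23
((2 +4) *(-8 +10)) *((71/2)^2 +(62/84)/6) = 15124.48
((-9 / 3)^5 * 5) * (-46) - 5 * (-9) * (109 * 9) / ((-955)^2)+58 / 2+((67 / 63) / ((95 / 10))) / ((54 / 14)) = 47093027491078 / 842163885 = 55919.08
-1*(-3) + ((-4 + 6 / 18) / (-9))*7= 158 / 27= 5.85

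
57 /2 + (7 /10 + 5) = 171 /5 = 34.20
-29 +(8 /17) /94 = -23167 /799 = -28.99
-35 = -35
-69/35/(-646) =69/22610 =0.00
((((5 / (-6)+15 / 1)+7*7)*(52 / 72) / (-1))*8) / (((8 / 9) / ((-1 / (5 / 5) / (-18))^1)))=-4927 / 216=-22.81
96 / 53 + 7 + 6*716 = 4304.81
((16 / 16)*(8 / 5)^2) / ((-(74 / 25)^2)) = -400 / 1369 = -0.29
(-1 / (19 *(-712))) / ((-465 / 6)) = -0.00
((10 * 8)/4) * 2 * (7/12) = 70/3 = 23.33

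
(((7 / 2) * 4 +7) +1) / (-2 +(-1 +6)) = 22 / 3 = 7.33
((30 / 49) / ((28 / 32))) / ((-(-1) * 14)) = 120 / 2401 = 0.05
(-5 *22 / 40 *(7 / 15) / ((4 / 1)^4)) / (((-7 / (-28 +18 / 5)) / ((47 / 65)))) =-31537 / 2496000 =-0.01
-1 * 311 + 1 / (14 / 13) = -4341 / 14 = -310.07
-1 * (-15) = 15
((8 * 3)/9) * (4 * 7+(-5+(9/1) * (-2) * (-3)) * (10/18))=3976/27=147.26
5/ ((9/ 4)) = 20/ 9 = 2.22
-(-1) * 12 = 12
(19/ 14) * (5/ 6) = 95/ 84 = 1.13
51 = 51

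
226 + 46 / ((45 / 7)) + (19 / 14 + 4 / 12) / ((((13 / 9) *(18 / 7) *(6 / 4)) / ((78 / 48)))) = 233.65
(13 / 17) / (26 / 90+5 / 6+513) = 1170 / 786607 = 0.00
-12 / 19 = -0.63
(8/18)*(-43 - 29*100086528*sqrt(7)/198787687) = -172/9 - 3870012416*sqrt(7)/596363061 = -36.28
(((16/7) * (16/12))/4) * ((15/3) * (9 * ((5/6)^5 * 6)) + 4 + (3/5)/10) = 405241/4725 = 85.77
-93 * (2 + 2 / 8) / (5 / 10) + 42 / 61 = -50973 / 122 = -417.81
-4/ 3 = -1.33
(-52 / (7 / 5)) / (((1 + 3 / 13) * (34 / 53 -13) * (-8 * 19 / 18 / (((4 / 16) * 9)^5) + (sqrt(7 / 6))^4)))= 4760117037 / 2367790285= 2.01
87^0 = 1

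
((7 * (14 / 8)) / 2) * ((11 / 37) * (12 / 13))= 1617 / 962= 1.68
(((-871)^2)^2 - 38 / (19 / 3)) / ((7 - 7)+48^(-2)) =1326035328480000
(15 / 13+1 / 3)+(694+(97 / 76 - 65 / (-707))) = 1460294009 / 2095548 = 696.86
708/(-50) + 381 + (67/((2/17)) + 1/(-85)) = 936.33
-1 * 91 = -91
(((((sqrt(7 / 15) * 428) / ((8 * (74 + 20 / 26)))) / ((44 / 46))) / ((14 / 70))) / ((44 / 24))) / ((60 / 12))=31993 * sqrt(105) / 1176120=0.28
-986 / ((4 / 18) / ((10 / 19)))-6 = -44484 / 19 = -2341.26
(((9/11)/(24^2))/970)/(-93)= -1/63507840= -0.00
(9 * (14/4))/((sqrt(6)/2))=21 * sqrt(6)/2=25.72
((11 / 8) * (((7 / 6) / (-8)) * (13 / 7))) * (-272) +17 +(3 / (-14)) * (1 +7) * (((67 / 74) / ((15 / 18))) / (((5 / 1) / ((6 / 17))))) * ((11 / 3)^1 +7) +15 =348425093 / 2641800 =131.89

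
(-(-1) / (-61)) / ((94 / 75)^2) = -5625 / 538996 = -0.01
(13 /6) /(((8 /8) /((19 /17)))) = 247 /102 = 2.42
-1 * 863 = -863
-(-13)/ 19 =13/ 19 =0.68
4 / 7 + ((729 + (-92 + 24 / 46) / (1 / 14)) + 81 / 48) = -549.44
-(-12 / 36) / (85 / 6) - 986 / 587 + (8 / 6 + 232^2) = 8056597112 / 149685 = 53823.68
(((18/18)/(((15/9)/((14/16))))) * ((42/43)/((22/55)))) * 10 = 2205/172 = 12.82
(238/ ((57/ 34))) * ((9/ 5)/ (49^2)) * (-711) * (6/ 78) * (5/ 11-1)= 14794488/ 4659655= 3.18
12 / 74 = 0.16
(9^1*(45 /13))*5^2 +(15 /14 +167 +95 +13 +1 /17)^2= 56720350993 /736372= 77026.76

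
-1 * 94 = -94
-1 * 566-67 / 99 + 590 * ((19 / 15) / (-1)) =-130087 / 99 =-1314.01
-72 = -72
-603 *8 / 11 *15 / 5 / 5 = -14472 / 55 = -263.13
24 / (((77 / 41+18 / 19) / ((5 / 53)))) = 93480 / 116653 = 0.80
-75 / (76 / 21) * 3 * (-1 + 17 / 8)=-42525 / 608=-69.94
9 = 9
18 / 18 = 1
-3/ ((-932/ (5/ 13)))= 0.00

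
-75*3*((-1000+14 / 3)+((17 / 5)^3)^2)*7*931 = -503564490807 / 625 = -805703185.29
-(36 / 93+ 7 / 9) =-325 / 279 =-1.16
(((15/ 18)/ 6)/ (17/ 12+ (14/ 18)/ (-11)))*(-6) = -0.62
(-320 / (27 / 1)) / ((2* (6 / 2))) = -160 / 81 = -1.98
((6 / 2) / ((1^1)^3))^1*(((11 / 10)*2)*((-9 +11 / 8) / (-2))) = 2013 / 80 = 25.16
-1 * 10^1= -10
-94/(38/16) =-752/19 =-39.58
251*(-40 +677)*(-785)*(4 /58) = -251022590 /29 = -8655951.38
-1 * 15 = -15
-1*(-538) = 538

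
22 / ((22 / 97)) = 97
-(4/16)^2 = -1/16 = -0.06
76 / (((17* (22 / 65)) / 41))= 541.55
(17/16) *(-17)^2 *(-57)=-280041/16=-17502.56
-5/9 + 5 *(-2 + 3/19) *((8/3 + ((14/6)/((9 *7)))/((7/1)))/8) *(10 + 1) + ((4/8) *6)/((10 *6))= -704749/20520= -34.34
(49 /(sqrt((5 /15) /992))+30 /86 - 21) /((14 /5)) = -2220 /301+70 * sqrt(186) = 947.30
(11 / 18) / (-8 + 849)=11 / 15138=0.00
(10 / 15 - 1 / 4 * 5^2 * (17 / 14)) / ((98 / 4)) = -1163 / 4116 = -0.28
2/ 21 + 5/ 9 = 0.65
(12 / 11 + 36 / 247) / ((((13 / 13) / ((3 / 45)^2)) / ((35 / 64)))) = 49 / 16302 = 0.00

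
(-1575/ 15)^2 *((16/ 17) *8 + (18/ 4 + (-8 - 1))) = 1135575/ 34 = 33399.26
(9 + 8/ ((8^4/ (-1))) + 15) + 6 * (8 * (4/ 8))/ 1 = 48.00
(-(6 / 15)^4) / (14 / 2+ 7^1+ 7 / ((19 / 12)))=-152 / 109375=-0.00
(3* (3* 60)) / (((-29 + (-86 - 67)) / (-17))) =4590 / 91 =50.44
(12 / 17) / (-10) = -0.07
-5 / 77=-0.06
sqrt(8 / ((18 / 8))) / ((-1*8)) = -sqrt(2) / 6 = -0.24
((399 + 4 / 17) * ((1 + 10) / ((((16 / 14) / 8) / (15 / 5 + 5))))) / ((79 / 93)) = 289511.29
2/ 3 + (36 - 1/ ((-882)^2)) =28523879/ 777924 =36.67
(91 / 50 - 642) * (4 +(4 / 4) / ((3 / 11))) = -736207 / 150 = -4908.05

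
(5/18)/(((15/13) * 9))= 13/486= 0.03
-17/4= -4.25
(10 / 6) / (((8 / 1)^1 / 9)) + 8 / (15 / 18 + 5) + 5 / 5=1189 / 280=4.25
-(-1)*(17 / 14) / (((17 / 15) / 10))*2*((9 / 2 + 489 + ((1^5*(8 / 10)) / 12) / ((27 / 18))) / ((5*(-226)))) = -44419 / 4746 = -9.36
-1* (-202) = 202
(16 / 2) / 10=4 / 5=0.80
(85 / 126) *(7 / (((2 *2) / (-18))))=-85 / 4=-21.25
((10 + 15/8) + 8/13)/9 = 433/312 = 1.39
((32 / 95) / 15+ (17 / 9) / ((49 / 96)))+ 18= 21.72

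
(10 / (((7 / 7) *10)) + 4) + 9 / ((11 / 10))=145 / 11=13.18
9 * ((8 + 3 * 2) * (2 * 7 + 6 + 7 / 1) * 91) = 309582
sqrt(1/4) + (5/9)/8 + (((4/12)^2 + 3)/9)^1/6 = 1219/1944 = 0.63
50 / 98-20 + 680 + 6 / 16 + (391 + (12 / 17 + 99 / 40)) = 17577401 / 16660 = 1055.07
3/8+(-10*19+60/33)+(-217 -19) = -37295/88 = -423.81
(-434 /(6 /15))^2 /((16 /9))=10595025 /16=662189.06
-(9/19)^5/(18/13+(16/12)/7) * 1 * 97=-1563676569/1064722570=-1.47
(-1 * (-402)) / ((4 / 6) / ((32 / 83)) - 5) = -19296 / 157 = -122.90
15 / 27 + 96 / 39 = 353 / 117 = 3.02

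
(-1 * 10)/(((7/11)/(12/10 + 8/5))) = -44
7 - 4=3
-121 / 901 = -0.13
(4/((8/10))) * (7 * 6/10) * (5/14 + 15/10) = 39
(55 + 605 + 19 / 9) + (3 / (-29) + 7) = 174611 / 261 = 669.01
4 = 4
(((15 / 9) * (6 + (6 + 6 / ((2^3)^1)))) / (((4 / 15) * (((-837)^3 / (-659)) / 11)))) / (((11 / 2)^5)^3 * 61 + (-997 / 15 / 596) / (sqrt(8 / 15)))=1919589479769702400 * sqrt(30) / 4226288498510978787887315243226999469063603897593 + 178467703671495837329617731328000 / 1408762832836992929295771747742333156354534632531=0.00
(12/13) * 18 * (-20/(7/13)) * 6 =-3702.86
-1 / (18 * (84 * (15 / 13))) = -13 / 22680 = -0.00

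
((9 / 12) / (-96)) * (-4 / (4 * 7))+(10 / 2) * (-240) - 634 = -1834.00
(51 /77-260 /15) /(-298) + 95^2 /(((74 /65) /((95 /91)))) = 10539353431 /1273503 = 8275.88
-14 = -14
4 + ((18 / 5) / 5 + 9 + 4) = 443 / 25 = 17.72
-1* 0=0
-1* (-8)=8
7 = 7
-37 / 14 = -2.64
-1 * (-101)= 101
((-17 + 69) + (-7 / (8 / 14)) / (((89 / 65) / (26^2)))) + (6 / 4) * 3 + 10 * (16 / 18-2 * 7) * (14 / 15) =-29382883 / 4806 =-6113.79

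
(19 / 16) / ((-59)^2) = 0.00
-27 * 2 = -54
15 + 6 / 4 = 33 / 2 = 16.50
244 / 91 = 2.68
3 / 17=0.18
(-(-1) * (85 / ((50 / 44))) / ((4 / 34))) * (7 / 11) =2023 / 5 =404.60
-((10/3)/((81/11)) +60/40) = -949/486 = -1.95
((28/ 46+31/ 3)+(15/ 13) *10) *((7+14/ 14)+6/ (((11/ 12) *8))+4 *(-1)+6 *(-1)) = -20165/ 759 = -26.57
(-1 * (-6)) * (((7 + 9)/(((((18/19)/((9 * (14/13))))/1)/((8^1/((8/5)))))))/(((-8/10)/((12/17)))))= -957600/221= -4333.03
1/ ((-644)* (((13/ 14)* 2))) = -1/ 1196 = -0.00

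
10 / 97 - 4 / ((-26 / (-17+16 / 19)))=-2.38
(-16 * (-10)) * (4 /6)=320 /3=106.67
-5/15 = -1/3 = -0.33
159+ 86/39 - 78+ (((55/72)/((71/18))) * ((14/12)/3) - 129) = -3038339/66456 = -45.72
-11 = -11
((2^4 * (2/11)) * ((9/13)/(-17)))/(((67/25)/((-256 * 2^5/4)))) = 14745600/162877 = 90.53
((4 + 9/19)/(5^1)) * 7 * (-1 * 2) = -12.53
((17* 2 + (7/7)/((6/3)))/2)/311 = 69/1244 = 0.06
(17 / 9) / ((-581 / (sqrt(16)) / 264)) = -5984 / 1743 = -3.43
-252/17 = -14.82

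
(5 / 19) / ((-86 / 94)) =-235 / 817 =-0.29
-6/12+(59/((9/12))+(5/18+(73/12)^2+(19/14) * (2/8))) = 116717/1008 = 115.79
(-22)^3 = -10648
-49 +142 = 93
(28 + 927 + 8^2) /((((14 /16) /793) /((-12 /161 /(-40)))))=1720.82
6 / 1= 6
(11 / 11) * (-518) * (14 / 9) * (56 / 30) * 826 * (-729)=4528554912 / 5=905710982.40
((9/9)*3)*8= 24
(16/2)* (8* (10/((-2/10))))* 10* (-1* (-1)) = -32000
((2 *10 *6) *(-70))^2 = 70560000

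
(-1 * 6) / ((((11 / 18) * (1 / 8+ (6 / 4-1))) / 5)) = -864 / 11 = -78.55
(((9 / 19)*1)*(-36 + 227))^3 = 5079577959 / 6859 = 740571.21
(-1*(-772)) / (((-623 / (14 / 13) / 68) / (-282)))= 29607744 / 1157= 25590.10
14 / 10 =7 / 5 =1.40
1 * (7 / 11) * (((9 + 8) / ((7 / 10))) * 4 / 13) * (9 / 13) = 6120 / 1859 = 3.29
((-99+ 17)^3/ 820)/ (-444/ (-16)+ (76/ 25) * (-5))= -53.58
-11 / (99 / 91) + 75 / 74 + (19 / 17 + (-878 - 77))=-10902859 / 11322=-962.98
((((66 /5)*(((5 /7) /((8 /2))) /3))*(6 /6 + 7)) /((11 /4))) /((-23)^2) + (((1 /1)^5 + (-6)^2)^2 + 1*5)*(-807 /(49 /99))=-58069907366 /25921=-2240264.93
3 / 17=0.18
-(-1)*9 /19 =9 /19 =0.47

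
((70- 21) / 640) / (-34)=-49 / 21760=-0.00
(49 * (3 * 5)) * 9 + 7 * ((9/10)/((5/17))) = 331821/50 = 6636.42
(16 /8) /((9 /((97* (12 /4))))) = 194 /3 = 64.67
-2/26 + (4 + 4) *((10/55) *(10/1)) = 14.47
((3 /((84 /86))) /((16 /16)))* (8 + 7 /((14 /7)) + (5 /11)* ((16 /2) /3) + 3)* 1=44591 /924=48.26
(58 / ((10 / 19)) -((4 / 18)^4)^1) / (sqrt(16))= 27.55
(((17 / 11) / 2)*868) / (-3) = -7378 / 33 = -223.58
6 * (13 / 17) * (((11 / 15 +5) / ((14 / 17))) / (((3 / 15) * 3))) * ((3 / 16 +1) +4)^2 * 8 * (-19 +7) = -3850951 / 28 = -137533.96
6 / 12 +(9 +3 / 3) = 21 / 2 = 10.50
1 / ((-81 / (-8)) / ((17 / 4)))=34 / 81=0.42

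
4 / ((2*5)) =2 / 5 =0.40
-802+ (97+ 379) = -326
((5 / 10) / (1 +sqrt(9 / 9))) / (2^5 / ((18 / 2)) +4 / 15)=45 / 688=0.07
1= 1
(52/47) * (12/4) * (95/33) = 4940/517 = 9.56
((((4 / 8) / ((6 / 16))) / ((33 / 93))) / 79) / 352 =31 / 229416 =0.00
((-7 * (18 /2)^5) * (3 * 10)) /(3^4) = -153090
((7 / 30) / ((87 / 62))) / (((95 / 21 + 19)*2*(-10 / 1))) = -1519 / 4297800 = -0.00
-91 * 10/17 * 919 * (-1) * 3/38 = 1254435/323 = 3883.70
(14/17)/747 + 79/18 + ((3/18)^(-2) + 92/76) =20074829/482562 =41.60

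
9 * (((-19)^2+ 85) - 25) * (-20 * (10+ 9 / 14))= -806515.71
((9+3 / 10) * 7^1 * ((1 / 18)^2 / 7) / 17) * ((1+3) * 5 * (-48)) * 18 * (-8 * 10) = 39680 / 17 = 2334.12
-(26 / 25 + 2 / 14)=-207 / 175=-1.18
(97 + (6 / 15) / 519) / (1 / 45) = 755151 / 173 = 4365.03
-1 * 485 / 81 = -485 / 81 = -5.99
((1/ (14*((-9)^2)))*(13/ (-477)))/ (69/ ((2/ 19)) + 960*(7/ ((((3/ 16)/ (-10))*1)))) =13/ 193510439451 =0.00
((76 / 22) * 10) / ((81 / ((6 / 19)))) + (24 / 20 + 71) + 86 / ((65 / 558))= 15648857 / 19305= 810.61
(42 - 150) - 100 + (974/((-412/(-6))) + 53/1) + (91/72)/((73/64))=-9454144/67671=-139.71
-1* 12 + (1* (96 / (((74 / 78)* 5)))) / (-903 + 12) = -220196 / 18315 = -12.02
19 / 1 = 19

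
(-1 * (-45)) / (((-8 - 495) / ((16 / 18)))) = -40 / 503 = -0.08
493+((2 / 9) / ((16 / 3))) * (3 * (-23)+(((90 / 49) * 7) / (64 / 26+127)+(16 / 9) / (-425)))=3464525593 / 7068600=490.13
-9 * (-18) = 162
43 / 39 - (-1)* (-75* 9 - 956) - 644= -88682 / 39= -2273.90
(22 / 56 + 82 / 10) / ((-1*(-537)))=401 / 25060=0.02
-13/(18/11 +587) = -143/6475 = -0.02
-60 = -60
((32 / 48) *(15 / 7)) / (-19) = -10 / 133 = -0.08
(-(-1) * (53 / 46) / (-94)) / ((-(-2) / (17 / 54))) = -901 / 466992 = -0.00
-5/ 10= -0.50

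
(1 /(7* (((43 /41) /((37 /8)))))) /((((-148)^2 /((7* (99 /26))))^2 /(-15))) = -42193305 /3015437115392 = -0.00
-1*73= -73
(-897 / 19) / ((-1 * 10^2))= 897 / 1900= 0.47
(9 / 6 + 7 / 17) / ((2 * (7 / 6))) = 195 / 238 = 0.82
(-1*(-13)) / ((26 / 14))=7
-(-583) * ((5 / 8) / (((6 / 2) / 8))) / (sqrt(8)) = 2915 * sqrt(2) / 12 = 343.54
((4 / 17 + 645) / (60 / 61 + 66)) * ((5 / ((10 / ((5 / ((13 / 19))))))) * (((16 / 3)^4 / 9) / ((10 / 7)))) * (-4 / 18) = -492.20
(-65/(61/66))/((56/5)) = -10725/1708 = -6.28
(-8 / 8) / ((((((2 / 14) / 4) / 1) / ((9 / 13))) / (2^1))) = -504 / 13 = -38.77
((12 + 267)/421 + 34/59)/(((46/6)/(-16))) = -2.59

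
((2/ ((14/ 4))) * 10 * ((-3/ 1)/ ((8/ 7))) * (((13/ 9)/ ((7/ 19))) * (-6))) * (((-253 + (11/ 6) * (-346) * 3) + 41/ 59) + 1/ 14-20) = -2218977605/ 2891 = -767546.73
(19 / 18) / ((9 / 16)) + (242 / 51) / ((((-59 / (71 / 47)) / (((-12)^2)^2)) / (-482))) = 4636712544760 / 3818421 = 1214301.03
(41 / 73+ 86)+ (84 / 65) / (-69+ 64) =2047543 / 23725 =86.30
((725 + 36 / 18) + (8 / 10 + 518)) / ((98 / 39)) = 242931 / 490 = 495.78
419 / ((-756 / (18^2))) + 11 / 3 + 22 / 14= -523 / 3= -174.33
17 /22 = 0.77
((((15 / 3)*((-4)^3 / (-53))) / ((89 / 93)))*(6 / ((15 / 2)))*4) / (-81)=-31744 / 127359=-0.25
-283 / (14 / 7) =-283 / 2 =-141.50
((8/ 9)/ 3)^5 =32768/ 14348907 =0.00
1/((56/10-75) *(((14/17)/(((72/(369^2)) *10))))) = -0.00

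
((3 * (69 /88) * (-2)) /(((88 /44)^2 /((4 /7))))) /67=-207 /20636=-0.01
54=54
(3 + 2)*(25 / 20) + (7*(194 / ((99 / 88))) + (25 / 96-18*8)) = 308051 / 288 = 1069.62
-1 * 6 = -6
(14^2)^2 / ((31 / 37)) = 1421392 / 31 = 45851.35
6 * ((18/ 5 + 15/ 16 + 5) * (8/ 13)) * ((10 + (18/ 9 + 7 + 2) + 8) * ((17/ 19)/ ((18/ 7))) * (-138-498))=-279109978/ 1235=-225999.98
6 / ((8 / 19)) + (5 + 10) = 117 / 4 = 29.25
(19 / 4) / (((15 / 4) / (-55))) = -209 / 3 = -69.67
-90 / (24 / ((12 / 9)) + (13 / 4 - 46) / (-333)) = -4.96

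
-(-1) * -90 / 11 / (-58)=45 / 319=0.14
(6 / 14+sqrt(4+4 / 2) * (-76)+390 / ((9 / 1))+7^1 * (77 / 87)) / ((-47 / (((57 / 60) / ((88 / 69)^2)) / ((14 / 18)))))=-1032046731 / 1292996320+15468489 * sqrt(6) / 12738880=2.18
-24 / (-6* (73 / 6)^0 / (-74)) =-296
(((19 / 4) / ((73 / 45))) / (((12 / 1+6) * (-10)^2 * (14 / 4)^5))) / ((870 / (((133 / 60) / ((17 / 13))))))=4693 / 777686301000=0.00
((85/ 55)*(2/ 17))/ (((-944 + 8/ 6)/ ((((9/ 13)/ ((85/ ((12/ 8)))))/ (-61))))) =81/ 2096834740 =0.00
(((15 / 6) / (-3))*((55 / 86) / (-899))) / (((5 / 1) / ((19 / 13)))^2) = 3971 / 78396396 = 0.00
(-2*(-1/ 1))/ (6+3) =2/ 9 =0.22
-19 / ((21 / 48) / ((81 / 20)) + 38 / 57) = -6156 / 251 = -24.53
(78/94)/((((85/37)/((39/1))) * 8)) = 56277/31960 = 1.76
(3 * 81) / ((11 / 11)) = 243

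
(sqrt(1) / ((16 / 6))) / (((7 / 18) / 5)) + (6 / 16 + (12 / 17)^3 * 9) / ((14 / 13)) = 4462035 / 550256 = 8.11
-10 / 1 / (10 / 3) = -3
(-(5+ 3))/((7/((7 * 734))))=-5872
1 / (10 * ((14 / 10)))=1 / 14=0.07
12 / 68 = 3 / 17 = 0.18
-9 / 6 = -3 / 2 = -1.50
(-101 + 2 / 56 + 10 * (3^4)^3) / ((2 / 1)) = 148800653 / 56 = 2657154.52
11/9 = 1.22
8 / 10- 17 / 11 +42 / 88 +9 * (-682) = -1350419 / 220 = -6138.27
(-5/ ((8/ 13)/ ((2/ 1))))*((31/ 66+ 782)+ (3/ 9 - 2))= -3349645/ 264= -12688.05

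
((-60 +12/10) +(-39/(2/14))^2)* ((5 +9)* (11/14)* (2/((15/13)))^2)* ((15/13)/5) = 70994924/125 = 567959.39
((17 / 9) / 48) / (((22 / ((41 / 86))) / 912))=0.78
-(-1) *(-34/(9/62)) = -2108/9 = -234.22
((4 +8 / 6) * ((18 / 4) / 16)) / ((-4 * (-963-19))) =3 / 7856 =0.00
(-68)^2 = 4624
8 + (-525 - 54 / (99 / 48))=-5975 / 11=-543.18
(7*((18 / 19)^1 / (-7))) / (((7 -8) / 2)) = 36 / 19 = 1.89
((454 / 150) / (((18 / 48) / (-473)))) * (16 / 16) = -858968 / 225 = -3817.64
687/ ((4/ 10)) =3435/ 2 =1717.50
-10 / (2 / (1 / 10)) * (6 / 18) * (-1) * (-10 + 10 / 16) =-25 / 16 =-1.56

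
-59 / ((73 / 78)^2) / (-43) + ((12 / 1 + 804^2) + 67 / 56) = 8295149521681 / 12832232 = 646430.76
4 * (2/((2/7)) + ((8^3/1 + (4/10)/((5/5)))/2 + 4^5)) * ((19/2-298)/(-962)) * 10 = 7427144/481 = 15441.05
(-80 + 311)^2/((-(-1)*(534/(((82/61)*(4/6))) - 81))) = 486178/4691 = 103.64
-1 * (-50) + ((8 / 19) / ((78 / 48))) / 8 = 12358 / 247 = 50.03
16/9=1.78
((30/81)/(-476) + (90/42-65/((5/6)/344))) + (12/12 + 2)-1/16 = -1379118325/51408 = -26826.92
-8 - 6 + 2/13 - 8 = -284/13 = -21.85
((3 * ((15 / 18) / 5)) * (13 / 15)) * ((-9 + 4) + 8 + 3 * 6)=91 / 10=9.10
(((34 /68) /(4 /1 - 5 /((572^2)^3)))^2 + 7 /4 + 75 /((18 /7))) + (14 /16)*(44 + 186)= 27343409839267667259616561733439981577 /117766990940563765760137328501784726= 232.18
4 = 4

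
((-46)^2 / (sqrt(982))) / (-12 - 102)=-529 * sqrt(982) / 27987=-0.59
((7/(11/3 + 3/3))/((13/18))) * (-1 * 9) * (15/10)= -729/26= -28.04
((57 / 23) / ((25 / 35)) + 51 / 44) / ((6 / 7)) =54649 / 10120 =5.40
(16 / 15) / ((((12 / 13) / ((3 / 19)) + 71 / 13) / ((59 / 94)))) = 6136 / 103635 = 0.06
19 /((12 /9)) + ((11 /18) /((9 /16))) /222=512663 /35964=14.25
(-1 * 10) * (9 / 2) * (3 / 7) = -135 / 7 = -19.29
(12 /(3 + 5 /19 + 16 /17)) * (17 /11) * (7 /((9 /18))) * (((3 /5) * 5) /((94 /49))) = 4843062 /50149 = 96.57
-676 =-676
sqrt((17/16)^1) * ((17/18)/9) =17 * sqrt(17)/648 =0.11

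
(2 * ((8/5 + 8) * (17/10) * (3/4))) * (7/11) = 4284/275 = 15.58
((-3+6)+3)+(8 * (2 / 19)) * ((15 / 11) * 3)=1974 / 209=9.44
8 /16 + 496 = 993 /2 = 496.50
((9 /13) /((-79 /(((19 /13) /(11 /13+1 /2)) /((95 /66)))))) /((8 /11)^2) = -35937 /2875600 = -0.01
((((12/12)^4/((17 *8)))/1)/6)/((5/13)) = 13/4080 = 0.00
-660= -660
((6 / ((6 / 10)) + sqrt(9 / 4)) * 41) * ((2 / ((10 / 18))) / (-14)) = -121.24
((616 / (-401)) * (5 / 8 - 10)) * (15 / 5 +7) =57750 / 401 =144.01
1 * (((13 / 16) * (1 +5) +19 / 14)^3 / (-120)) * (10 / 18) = -42508549 / 37933056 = -1.12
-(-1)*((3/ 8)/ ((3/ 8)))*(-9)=-9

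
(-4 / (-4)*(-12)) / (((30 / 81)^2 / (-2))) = 4374 / 25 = 174.96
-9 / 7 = -1.29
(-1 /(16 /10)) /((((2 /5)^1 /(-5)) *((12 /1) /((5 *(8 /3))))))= 625 /72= 8.68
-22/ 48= -11/ 24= -0.46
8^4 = 4096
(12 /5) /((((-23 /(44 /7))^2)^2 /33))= 0.44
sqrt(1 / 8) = sqrt(2) / 4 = 0.35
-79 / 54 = -1.46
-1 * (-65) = 65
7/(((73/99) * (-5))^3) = -6792093/48627125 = -0.14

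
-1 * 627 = -627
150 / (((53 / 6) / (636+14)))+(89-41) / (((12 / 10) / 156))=17277.74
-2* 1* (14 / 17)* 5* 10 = -82.35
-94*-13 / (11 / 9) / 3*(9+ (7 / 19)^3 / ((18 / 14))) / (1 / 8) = 5454812480 / 226347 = 24099.34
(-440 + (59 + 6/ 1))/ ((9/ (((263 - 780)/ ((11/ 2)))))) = 11750/ 3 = 3916.67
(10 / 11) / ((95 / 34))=68 / 209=0.33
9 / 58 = 0.16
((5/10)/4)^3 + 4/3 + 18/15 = 19471/7680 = 2.54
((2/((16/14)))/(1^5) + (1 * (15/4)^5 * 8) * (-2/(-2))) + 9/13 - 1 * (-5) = 9884259/1664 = 5940.06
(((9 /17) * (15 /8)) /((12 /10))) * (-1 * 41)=-9225 /272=-33.92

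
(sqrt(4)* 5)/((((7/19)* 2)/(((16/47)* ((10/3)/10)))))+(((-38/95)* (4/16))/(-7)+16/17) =2.50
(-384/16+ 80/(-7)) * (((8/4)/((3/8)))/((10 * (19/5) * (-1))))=1984/399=4.97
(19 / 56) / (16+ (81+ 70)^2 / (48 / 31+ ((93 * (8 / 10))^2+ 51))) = 82281951 / 4869806984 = 0.02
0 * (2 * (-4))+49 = 49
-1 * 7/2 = -7/2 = -3.50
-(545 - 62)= -483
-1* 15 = -15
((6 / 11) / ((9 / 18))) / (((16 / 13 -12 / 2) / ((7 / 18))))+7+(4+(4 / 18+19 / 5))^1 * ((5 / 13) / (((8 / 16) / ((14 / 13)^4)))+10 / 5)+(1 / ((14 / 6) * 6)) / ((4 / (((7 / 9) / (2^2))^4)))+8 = 333921480104098387 / 8506308609976320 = 39.26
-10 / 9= -1.11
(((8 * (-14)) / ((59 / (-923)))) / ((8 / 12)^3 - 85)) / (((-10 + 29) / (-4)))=11164608 / 2563727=4.35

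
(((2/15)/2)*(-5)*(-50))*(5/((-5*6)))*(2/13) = -50/117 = -0.43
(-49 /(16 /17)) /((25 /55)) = -114.54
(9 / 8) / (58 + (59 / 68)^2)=5202 / 271673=0.02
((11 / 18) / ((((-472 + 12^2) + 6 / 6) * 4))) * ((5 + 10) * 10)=-275 / 3924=-0.07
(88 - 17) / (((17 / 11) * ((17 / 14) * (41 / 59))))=645106 / 11849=54.44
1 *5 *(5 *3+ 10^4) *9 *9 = 4056075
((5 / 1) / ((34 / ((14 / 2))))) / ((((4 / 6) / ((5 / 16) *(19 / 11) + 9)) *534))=58765 / 2130304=0.03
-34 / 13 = -2.62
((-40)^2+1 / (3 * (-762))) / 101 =3657599 / 230886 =15.84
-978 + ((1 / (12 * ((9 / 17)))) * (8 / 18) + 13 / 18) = -474923 / 486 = -977.21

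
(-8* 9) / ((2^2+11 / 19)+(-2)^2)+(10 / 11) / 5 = -8.21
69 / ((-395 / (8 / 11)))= -552 / 4345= -0.13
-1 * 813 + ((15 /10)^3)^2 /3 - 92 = -57677 /64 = -901.20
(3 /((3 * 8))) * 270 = 135 /4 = 33.75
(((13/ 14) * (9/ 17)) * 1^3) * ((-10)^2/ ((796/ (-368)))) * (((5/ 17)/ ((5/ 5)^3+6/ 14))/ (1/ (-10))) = 2691000/ 57511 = 46.79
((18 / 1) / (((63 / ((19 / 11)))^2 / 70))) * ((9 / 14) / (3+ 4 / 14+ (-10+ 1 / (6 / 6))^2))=361 / 49973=0.01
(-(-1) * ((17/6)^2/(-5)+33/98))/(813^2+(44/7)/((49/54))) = -0.00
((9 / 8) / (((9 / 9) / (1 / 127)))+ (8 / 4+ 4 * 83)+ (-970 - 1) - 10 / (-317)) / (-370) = 205146851 / 119166640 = 1.72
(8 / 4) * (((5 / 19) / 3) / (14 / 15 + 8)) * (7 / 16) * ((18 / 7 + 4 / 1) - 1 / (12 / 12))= 0.05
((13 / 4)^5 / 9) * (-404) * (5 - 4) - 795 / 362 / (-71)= -481919204803 / 29608704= -16276.27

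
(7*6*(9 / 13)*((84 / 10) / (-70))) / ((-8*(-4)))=-567 / 5200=-0.11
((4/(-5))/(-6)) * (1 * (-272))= -544/15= -36.27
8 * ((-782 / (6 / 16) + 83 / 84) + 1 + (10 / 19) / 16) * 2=-13299866 / 399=-33333.00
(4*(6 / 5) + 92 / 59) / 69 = 1876 / 20355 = 0.09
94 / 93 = 1.01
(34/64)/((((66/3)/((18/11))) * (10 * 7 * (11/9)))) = 1377/2981440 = 0.00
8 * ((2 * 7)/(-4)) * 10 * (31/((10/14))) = -12152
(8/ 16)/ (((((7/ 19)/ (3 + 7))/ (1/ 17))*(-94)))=-95/ 11186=-0.01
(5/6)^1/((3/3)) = 0.83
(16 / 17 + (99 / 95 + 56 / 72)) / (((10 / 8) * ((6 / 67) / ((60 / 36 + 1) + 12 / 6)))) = 75287632 / 654075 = 115.11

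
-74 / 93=-0.80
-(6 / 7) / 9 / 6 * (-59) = 59 / 63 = 0.94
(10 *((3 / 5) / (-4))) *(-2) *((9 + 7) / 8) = 6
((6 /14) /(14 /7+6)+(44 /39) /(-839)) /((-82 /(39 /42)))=-95699 /161812896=-0.00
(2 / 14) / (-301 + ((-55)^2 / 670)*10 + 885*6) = 67 / 2370396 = 0.00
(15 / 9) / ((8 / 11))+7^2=1231 / 24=51.29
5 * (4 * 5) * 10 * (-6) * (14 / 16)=-5250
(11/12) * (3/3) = 11/12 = 0.92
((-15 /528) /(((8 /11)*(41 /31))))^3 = -3723875 /144537812992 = -0.00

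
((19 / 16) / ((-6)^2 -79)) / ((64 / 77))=-1463 / 44032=-0.03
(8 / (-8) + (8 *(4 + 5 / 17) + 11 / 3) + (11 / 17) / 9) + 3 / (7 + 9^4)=37273859 / 1004904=37.09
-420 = -420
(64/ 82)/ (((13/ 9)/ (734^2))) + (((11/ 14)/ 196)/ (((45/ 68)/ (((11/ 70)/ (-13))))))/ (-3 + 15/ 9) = 447051970797937/ 1535679600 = 291110.18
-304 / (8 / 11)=-418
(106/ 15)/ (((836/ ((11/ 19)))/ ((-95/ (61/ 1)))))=-0.01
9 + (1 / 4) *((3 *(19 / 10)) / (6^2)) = 9.04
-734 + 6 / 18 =-2201 / 3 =-733.67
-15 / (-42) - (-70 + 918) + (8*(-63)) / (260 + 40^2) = -1839973 / 2170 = -847.91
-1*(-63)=63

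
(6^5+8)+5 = 7789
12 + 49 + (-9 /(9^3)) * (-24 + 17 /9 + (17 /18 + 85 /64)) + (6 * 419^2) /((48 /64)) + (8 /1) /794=8671889355437 /6174144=1404549.25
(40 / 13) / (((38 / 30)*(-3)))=-200 / 247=-0.81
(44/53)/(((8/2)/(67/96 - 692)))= -730015/5088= -143.48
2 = 2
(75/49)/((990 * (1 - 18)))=-5/54978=-0.00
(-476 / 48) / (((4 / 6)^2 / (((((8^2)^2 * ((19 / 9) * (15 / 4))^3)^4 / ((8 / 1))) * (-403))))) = 3396606194356988258464000000000000 / 177147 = 19173941384031274921189750000.00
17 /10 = 1.70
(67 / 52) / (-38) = -67 / 1976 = -0.03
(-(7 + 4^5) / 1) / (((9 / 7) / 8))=-57736 / 9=-6415.11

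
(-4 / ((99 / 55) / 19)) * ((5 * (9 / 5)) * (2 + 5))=-2660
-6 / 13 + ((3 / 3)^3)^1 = 7 / 13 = 0.54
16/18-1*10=-9.11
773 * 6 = 4638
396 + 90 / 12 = 807 / 2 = 403.50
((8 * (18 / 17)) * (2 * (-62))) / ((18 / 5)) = -4960 / 17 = -291.76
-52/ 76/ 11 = -13/ 209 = -0.06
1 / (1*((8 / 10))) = 5 / 4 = 1.25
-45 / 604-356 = -215069 / 604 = -356.07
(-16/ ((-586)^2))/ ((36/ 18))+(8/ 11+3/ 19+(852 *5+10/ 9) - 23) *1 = 684521461886/ 161481969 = 4239.00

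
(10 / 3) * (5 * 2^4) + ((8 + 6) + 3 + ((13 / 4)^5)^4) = 57014892260326793553779 / 3298534883328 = 17284914144.31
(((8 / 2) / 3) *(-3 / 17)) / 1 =-4 / 17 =-0.24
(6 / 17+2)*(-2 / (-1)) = 80 / 17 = 4.71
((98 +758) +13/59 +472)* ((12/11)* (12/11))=11284560/7139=1580.69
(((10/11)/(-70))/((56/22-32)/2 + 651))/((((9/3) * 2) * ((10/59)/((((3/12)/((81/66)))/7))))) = -0.00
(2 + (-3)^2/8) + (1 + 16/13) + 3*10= 3677/104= 35.36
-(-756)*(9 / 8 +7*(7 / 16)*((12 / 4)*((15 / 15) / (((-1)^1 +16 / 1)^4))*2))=531734 / 625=850.77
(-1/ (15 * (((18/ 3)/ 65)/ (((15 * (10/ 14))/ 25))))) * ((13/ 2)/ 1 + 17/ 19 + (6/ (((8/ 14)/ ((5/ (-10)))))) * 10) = 11141/ 798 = 13.96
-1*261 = -261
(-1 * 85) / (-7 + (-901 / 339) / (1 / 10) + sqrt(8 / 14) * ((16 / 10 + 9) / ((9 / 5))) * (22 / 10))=56949101550 * sqrt(7) / 186716814611 + 516601803375 / 186716814611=3.57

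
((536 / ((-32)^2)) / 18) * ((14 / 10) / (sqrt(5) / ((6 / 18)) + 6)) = -469 / 17280 + 469 * sqrt(5) / 34560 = 0.00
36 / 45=4 / 5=0.80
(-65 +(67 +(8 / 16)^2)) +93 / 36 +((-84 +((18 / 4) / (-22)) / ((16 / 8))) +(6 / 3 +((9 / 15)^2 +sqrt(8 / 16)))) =-507599 / 6600 +sqrt(2) / 2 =-76.20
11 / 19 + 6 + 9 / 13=1796 / 247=7.27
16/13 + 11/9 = 2.45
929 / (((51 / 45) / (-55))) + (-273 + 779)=-757823 / 17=-44577.82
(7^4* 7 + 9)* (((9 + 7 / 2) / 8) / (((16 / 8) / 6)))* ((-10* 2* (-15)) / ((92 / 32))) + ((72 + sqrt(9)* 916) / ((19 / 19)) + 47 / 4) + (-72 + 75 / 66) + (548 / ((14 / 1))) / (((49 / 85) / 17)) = 2856463588991 / 347116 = 8229132.59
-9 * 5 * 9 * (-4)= 1620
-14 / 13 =-1.08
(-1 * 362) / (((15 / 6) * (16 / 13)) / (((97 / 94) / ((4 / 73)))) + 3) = -33323186 / 291199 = -114.43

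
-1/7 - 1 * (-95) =664/7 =94.86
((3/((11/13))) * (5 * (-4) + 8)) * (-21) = 9828/11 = 893.45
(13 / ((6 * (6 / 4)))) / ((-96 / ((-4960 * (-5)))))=-10075 / 27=-373.15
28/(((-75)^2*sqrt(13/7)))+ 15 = 28*sqrt(91)/73125+ 15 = 15.00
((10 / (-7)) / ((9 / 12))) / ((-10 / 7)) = 1.33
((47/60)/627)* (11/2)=47/6840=0.01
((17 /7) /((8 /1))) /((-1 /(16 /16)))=-17 /56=-0.30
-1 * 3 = -3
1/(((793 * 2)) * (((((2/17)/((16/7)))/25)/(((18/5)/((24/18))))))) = 4590/5551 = 0.83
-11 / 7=-1.57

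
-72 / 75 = -24 / 25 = -0.96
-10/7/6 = -5/21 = -0.24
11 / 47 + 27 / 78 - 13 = -15177 / 1222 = -12.42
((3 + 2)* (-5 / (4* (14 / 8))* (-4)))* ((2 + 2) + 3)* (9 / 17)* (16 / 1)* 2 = 28800 / 17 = 1694.12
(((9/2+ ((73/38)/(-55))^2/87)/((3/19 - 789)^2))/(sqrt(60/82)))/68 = 100595087*sqrt(1230)/28377441550656000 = 0.00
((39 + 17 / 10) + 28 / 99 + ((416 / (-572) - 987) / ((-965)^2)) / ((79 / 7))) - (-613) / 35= 108446615159 / 1853882730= 58.50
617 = 617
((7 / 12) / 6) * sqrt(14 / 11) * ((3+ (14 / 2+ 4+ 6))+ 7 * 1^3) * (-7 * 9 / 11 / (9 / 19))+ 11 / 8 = 11 / 8 - 2793 * sqrt(154) / 968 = -34.43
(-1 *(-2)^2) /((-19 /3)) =12 /19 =0.63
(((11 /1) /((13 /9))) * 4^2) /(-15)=-8.12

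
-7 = -7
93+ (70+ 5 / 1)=168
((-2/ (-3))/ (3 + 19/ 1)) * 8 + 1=41/ 33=1.24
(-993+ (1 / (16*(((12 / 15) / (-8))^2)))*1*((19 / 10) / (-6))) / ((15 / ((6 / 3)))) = -47759 / 360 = -132.66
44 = 44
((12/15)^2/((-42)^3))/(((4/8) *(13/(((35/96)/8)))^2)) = -1/4709892096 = -0.00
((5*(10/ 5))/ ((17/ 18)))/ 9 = 20/ 17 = 1.18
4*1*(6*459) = 11016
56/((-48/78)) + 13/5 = -442/5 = -88.40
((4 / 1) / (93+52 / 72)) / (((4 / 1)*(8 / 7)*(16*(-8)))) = -9 / 123392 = -0.00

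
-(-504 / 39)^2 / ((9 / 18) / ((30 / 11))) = -1693440 / 1859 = -910.94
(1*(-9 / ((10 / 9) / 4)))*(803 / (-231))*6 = 23652 / 35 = 675.77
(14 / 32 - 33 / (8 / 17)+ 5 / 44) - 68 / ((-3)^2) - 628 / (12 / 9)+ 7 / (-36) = -96505 / 176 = -548.32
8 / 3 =2.67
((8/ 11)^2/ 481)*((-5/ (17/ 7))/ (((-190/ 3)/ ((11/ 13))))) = 672/ 22216909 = 0.00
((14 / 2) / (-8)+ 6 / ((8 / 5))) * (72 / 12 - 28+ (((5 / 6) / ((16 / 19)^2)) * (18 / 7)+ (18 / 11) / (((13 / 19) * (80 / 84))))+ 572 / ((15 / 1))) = 383095981 / 6150144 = 62.29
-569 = -569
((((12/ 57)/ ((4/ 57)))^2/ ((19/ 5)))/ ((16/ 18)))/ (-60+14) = -405/ 6992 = -0.06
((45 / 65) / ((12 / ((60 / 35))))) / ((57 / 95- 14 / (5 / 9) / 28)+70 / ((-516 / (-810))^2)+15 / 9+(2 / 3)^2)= 748845 / 1319762171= 0.00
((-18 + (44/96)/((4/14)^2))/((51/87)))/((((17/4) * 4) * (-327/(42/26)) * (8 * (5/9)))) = 724101/524176640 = 0.00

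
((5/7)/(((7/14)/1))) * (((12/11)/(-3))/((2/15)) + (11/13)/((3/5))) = -1.88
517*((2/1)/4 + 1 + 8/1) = 4911.50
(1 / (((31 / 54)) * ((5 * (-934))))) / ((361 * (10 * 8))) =-27 / 2090478800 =-0.00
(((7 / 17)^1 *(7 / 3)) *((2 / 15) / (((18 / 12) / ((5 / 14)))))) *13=182 / 459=0.40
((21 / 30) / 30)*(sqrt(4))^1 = 7 / 150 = 0.05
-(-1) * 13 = 13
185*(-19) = -3515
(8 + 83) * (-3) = -273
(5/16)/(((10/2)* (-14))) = -1/224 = -0.00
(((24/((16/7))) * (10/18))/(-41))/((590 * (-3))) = 7/87084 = 0.00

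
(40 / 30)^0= 1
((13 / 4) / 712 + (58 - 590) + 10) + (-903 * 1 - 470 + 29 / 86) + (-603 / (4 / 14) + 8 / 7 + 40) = -3398144247 / 857248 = -3964.02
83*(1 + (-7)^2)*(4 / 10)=1660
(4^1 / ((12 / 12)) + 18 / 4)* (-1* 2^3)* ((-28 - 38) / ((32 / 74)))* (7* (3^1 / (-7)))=-62271 / 2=-31135.50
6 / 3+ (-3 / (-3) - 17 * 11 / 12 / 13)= 281 / 156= 1.80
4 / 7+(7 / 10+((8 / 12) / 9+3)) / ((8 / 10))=7997 / 1512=5.29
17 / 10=1.70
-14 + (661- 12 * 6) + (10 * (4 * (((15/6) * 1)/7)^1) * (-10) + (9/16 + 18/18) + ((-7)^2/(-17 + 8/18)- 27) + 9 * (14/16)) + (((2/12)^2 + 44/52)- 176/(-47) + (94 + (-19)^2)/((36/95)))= 148381657727/91767312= 1616.93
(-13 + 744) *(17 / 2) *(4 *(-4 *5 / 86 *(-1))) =5780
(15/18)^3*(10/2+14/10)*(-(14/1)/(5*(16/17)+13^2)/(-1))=23800/79731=0.30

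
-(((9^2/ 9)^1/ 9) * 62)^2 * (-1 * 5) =19220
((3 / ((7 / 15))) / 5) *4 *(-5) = -180 / 7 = -25.71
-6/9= -2/3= -0.67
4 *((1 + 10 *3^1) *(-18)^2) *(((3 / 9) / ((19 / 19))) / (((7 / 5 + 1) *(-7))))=-5580 / 7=-797.14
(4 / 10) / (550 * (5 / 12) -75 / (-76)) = 0.00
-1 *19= -19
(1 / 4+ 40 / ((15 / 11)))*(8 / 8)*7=2485 / 12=207.08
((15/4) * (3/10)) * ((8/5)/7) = 9/35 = 0.26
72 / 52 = 18 / 13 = 1.38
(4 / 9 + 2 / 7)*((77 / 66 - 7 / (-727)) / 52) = 16859 / 1020708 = 0.02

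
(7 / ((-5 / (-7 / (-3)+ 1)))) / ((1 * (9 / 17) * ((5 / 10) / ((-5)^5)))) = 1487500 / 27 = 55092.59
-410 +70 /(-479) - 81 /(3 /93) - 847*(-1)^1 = -993516 /479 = -2074.15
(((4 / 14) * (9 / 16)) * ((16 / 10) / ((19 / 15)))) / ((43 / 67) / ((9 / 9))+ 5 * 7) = 0.01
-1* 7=-7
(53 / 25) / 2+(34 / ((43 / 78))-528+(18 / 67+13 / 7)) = -467006999 / 1008350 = -463.14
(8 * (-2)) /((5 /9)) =-144 /5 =-28.80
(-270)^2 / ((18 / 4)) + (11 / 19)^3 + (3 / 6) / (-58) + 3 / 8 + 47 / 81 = 2088235140503 / 128894328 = 16201.14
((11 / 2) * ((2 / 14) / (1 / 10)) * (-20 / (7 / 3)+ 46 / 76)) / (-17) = 116545 / 31654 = 3.68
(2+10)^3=1728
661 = 661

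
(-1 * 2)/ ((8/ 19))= -19/ 4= -4.75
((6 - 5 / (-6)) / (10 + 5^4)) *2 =41 / 1905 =0.02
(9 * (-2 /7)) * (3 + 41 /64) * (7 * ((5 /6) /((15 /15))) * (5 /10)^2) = -3495 /256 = -13.65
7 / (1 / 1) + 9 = 16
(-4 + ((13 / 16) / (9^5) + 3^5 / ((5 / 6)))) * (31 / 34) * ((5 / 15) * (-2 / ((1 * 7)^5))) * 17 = -42116583167 / 238184770320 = -0.18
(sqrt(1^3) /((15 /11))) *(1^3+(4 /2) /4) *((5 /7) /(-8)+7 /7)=561 /560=1.00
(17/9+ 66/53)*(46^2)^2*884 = 5917316300480/477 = 12405275263.06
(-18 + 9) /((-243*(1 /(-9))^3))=-27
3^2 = 9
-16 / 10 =-8 / 5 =-1.60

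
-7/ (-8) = 7/ 8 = 0.88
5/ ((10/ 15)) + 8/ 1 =31/ 2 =15.50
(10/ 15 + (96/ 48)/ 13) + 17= 695/ 39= 17.82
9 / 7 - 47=-45.71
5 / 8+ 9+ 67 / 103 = 8467 / 824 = 10.28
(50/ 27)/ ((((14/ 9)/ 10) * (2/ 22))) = 130.95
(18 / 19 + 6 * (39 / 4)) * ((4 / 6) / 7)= 753 / 133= 5.66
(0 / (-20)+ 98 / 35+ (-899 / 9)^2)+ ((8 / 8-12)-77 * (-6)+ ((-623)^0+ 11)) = 4229654 / 405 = 10443.59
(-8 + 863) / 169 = 855 / 169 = 5.06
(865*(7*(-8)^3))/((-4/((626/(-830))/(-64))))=9133.57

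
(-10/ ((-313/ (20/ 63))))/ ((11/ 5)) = 1000/ 216909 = 0.00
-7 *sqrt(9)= -21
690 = 690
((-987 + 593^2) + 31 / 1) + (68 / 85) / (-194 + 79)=201648471 / 575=350692.99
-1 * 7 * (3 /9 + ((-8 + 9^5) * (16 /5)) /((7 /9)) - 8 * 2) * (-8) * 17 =3468553112 /15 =231236874.13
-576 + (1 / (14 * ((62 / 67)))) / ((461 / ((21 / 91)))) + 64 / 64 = -2991106099 / 5201924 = -575.00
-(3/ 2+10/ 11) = -53/ 22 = -2.41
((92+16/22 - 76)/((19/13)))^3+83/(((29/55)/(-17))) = -311581188693/264750541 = -1176.89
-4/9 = -0.44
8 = 8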